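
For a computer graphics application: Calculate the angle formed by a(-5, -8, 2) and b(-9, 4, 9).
a·b = 31, |a|² = 93, |b|² = 178
cos θ = 31/√16554 ≈ 0.2409
θ ≈ 76.06°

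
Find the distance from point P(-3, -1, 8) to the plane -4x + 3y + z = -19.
d = |(-4)(-3) + 3(-1) + 1(8) - (-19)| / √((-4)² + 3² + 1²) = 36/√26 = 7.06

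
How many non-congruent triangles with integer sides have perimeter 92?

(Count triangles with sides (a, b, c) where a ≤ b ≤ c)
With a ≤ b ≤ c and a + b + c = 92, the triangle inequality a + b > c gives c < 92/2, so c ≤ 45.
Iterate a from 1 to ⌊p/3⌋ = 30; for each a, b ranges from a to ⌊(p−a)/2⌋ with c = p − a − b, keeping only c ≥ b.
Triples: (2, 45, 45), (3, 44, 45), (4, 43, 45), …
Count = 176 triangles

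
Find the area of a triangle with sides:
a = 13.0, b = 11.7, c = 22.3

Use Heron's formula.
s = (a+b+c)/2 = (13.0+11.7+22.3)/2 = 23.5
A = √(s(s-a)(s-b)(s-c)) = √(23.5·10.5·11.8·1.2)
A = √3493.98 = 59.11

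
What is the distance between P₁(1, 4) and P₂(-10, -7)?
Using the distance formula: d = sqrt((x₂-x₁)² + (y₂-y₁)²)
dx = (-10) - 1 = -11
dy = (-7) - 4 = -11
d = sqrt((-11)² + (-11)²) = sqrt(121 + 121) = sqrt(242) = 15.56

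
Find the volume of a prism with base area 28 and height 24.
Volume = base area * height
Volume = 28 * 24
Volume = 672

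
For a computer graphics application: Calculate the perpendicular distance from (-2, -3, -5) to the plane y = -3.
d = |0(-2) + 1(-3) + 0(-5) - (-3)| / √(0² + 1² + 0²) = 0/√1 = 0.0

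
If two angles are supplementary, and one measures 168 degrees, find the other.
Supplementary angles sum to 180 degrees.
Other angle = 180 - 168
Other angle = 12 degrees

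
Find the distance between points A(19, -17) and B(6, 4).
Using the distance formula: d = sqrt((x₂-x₁)² + (y₂-y₁)²)
dx = 6 - 19 = -13
dy = 4 - (-17) = 21
d = sqrt((-13)² + 21²) = sqrt(169 + 441) = sqrt(610) = 24.70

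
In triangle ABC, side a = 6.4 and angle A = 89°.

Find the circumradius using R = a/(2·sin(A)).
R = a/(2·sin(A)) = 6.4/(2·sin(89°))
R = 6.4/(2·0.999848) = 6.4/1.999695 = 3.2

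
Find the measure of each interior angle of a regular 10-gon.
Interior angle of a regular n-gon = (n-2)*180/n
Interior angle = (10-2)*180/10
Interior angle = 8*180/10
Interior angle = 1440/10
Interior angle = 144 degrees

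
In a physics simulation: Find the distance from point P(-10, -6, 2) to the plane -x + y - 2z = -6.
d = |(-1)(-10) + 1(-6) + (-2)(2) - (-6)| / √((-1)² + 1² + (-2)²) = 6/√6 = 2.449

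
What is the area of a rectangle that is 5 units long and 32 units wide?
Area = length * width
Area = 5 * 32
Area = 160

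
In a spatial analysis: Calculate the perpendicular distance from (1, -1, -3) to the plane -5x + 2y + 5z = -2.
d = |(-5)(1) + 2(-1) + 5(-3) - (-2)| / √((-5)² + 2² + 5²) = 20/√54 = 2.722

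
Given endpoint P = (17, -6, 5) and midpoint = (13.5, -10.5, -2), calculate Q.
Q = (2×13.5 - 17, 2×(-10.5) - (-6), 2×(-2) - 5) = (10, -15, -9)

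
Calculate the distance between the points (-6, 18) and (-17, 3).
Using the distance formula: d = sqrt((x₂-x₁)² + (y₂-y₁)²)
dx = (-17) - (-6) = -11
dy = 3 - 18 = -15
d = sqrt((-11)² + (-15)²) = sqrt(121 + 225) = sqrt(346) = 18.60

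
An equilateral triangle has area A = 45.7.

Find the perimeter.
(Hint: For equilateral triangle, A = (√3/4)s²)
A = (√3/4)s²  →  s² = 4A/√3 = 4·45.7/√3 = 105.54
s = 10.2732
Perimeter = 3s = 30.82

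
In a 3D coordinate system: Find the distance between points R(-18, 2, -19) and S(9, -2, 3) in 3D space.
d = √[(27)² + (-4)² + (22)²] = √1229 = 35.06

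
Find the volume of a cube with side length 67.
Volume = s³
Volume = 67³
Volume = 300763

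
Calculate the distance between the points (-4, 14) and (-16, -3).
Using the distance formula: d = sqrt((x₂-x₁)² + (y₂-y₁)²)
dx = (-16) - (-4) = -12
dy = (-3) - 14 = -17
d = sqrt((-12)² + (-17)²) = sqrt(144 + 289) = sqrt(433) = 20.81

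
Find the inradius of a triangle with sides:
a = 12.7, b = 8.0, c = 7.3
s = (a+b+c)/2 = (12.7+8.0+7.3)/2 = 14
Area = √(s(s-a)(s-b)(s-c)) = √(14·1.3·6·6.7) = 27.0488
r = Area/s = 27.0488/14 = 1.932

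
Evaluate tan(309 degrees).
tan(309 degrees) = -1.2349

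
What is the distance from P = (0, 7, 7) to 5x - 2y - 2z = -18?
d = |5(0) + (-2)(7) + (-2)(7) - (-18)| / √(5² + (-2)² + (-2)²) = 10/√33 = 1.741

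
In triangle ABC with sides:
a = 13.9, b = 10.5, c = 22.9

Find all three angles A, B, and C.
By the law of cosines:
cos(A) = (b² + c² - a²)/(2bc) = 0.917966  →  A = 23.37°
cos(B) = (a² + c² - b²)/(2ac) = 0.954054  →  B = 17.44°
cos(C) = (a² + b² - c²)/(2ab) = -0.756937  →  C = 139.2°
Check: A + B + C = 180.0° ✓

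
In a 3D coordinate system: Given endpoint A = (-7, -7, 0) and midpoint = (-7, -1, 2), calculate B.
B = (2×(-7) - (-7), 2×(-1) - (-7), 2×2 - 0) = (-7, 5, 4)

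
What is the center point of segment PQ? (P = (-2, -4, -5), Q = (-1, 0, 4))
Midpoint = ((-2-1)/2, (-4+0)/2, (-5+4)/2) = (-1.5, -2, -0.5)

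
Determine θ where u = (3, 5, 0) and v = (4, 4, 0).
u·v = 32, |u|² = 34, |v|² = 32
cos θ = 32/√1088 ≈ 0.9701
θ ≈ 14.04°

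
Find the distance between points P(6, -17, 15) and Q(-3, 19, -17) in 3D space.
d = √[(-9)² + (36)² + (-32)²] = √2401 = 49.0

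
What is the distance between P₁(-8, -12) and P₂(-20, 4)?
Using the distance formula: d = sqrt((x₂-x₁)² + (y₂-y₁)²)
dx = (-20) - (-8) = -12
dy = 4 - (-12) = 16
d = sqrt((-12)² + 16²) = sqrt(144 + 256) = sqrt(400) = 20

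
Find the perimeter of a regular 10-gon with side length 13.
Perimeter = number of sides * side length
Perimeter = 10 * 13
Perimeter = 130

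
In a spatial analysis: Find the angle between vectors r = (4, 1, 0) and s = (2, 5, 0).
r·s = 13, |r|² = 17, |s|² = 29
cos θ = 13/√493 ≈ 0.5855
θ ≈ 54.16°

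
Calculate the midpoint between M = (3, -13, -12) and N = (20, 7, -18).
Midpoint = ((3+20)/2, (-13+7)/2, (-12-18)/2) = (11.5, -3, -15)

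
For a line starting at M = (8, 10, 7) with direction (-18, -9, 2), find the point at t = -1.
P(-1) = (8 + (-18)(-1), 10 + (-9)(-1), 7 + 2(-1)) = (26, 19, 5)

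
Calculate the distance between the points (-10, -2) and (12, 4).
Using the distance formula: d = sqrt((x₂-x₁)² + (y₂-y₁)²)
dx = 12 - (-10) = 22
dy = 4 - (-2) = 6
d = sqrt(22² + 6²) = sqrt(484 + 36) = sqrt(520) = 22.80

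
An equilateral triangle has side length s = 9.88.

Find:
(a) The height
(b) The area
(a) Height h = s·√3/2 = 9.88·√3/2 = 8.556
(b) Area = (√3/4)·s² = (√3/4)·9.88² = (√3/4)·97.6144 = 42.27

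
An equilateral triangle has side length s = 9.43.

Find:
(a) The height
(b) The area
(a) Height h = s·√3/2 = 9.43·√3/2 = 8.167
(b) Area = (√3/4)·s² = (√3/4)·9.43² = (√3/4)·88.9249 = 38.51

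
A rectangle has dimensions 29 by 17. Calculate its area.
Area = length * width
Area = 29 * 17
Area = 493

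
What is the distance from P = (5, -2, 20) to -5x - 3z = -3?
d = |(-5)(5) + 0(-2) + (-3)(20) - (-3)| / √((-5)² + 0² + (-3)²) = 82/√34 = 14.06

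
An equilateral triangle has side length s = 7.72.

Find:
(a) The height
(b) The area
(a) Height h = s·√3/2 = 7.72·√3/2 = 6.686
(b) Area = (√3/4)·s² = (√3/4)·7.72² = (√3/4)·59.5984 = 25.81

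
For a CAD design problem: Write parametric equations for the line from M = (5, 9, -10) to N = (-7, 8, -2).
Direction vector d = N - M = (-12, -1, 8)
x = 5 - 12t, y = 9 - t, z = -10 + 8t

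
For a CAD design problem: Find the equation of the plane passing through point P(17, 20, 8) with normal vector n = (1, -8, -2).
d = n·P = (1)(17) + (-8)(20) + (-2)(8) = -159
Plane: x - 8y - 2z = -159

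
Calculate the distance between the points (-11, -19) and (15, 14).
Using the distance formula: d = sqrt((x₂-x₁)² + (y₂-y₁)²)
dx = 15 - (-11) = 26
dy = 14 - (-19) = 33
d = sqrt(26² + 33²) = sqrt(676 + 1089) = sqrt(1765) = 42.01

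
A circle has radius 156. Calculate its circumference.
Circumference = 2 * pi * r
Circumference = 2 * pi * 156
Circumference = 980.18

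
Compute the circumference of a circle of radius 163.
Circumference = 2 * pi * r
Circumference = 2 * pi * 163
Circumference = 1024.16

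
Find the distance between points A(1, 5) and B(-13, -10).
Using the distance formula: d = sqrt((x₂-x₁)² + (y₂-y₁)²)
dx = (-13) - 1 = -14
dy = (-10) - 5 = -15
d = sqrt((-14)² + (-15)²) = sqrt(196 + 225) = sqrt(421) = 20.52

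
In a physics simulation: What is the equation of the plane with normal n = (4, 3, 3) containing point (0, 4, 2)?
d = n·P = (4)(0) + (3)(4) + (3)(2) = 18
Plane: 4x + 3y + 3z = 18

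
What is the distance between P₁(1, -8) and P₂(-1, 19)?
Using the distance formula: d = sqrt((x₂-x₁)² + (y₂-y₁)²)
dx = (-1) - 1 = -2
dy = 19 - (-8) = 27
d = sqrt((-2)² + 27²) = sqrt(4 + 729) = sqrt(733) = 27.07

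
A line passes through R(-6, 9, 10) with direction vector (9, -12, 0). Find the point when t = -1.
P(-1) = (-6 + 9(-1), 9 + (-12)(-1), 10 + 0(-1)) = (-15, 21, 10)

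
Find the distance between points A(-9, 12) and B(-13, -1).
Using the distance formula: d = sqrt((x₂-x₁)² + (y₂-y₁)²)
dx = (-13) - (-9) = -4
dy = (-1) - 12 = -13
d = sqrt((-4)² + (-13)²) = sqrt(16 + 169) = sqrt(185) = 13.60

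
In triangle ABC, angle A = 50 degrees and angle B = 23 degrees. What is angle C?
Sum of angles in a triangle = 180 degrees
Third angle = 180 - 50 - 23
Third angle = 107 degrees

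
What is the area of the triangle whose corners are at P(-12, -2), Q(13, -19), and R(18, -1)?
Using the coordinate formula: Area = (1/2)|x₁(y₂-y₃) + x₂(y₃-y₁) + x₃(y₁-y₂)|
Area = (1/2)|(-12)((-19)-(-1)) + 13((-1)-(-2)) + 18((-2)-(-19))|
Area = (1/2)|(-12)*(-18) + 13*1 + 18*17|
Area = (1/2)|216 + 13 + 306|
Area = (1/2)*535 = 267.50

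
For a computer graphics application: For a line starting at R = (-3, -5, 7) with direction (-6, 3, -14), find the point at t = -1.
P(-1) = (-3 + (-6)(-1), -5 + 3(-1), 7 + (-14)(-1)) = (3, -8, 21)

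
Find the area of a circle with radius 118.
Area = pi * r²
Area = pi * 118²
Area = pi * 13924
Area = 43743.54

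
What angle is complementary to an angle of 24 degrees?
Complementary angles sum to 90 degrees.
Other angle = 90 - 24
Other angle = 66 degrees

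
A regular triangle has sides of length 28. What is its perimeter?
Perimeter = number of sides * side length
Perimeter = 3 * 28
Perimeter = 84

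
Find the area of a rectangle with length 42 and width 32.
Area = length * width
Area = 42 * 32
Area = 1344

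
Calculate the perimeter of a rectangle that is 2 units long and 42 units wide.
Perimeter = 2 * (length + width)
Perimeter = 2 * (2 + 42)
Perimeter = 2 * 44
Perimeter = 88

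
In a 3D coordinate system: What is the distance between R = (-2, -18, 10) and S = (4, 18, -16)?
d = √[(6)² + (36)² + (-26)²] = √2008 = 44.81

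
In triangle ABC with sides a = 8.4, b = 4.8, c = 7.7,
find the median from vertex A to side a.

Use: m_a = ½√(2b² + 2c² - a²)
m_a = ½√(2·4.8² + 2·7.7² - 8.4²)
m_a = ½√(46.08 + 118.58 - 70.56) = ½√94.1 = 4.85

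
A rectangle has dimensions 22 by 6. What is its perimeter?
Perimeter = 2 * (length + width)
Perimeter = 2 * (22 + 6)
Perimeter = 2 * 28
Perimeter = 56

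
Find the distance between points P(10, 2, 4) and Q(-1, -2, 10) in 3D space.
d = √[(-11)² + (-4)² + (6)²] = √173 = 13.15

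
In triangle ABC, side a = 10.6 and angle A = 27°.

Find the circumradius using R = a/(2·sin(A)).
R = a/(2·sin(A)) = 10.6/(2·sin(27°))
R = 10.6/(2·0.453990) = 10.6/0.907981 = 11.67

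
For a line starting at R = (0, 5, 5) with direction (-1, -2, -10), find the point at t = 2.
P(2) = (0 + (-1)(2), 5 + (-2)(2), 5 + (-10)(2)) = (-2, 1, -15)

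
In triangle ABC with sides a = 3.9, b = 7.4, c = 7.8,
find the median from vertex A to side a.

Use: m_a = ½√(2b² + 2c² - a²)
m_a = ½√(2·7.4² + 2·7.8² - 3.9²)
m_a = ½√(109.52 + 121.68 - 15.21) = ½√215.99 = 7.348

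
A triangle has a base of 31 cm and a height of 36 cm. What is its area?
Area = (1/2) * base * height
Area = (1/2) * 31 * 36
Area = 558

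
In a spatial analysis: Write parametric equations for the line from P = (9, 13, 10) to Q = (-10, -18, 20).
Direction vector d = Q - P = (-19, -31, 10)
x = 9 - 19t, y = 13 - 31t, z = 10 + 10t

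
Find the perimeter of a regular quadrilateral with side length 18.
Perimeter = number of sides * side length
Perimeter = 4 * 18
Perimeter = 72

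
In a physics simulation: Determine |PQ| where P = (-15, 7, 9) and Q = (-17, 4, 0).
d = √[(-2)² + (-3)² + (-9)²] = √94 = 9.695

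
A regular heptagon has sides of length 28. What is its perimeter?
Perimeter = number of sides * side length
Perimeter = 7 * 28
Perimeter = 196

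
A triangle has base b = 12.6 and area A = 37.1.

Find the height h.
A = ½bh  →  h = 2A/b
h = 2·37.1/12.6 = 5.889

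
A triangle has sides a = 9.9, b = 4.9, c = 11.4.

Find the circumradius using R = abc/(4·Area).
s = (a+b+c)/2 = 13.1
Area = √(s(s-a)(s-b)(s-c)) = √(13.1·3.2·8.2·1.7) = 24.1736
R = abc/(4·Area) = (9.9·4.9·11.4)/(4·24.1736) = 553.014/96.6944 = 5.719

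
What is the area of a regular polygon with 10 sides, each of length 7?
For a regular 10-gon with side length s = 7:
Apothem a = s / (2*tan(pi/10)) = 7 / (2*tan(pi/10)) ≈ 10.7719
Perimeter P = 10 * 7 = 70
Area = (1/2) * P * a = (1/2) * 70 * 10.7719 = 377.02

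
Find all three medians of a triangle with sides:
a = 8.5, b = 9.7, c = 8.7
Using m_x = ½√(2y² + 2z² - x²):
m_a = ½√(2·9.7² + 2·8.7² - 8.5²) = ½√267.31 = 8.175
m_b = ½√(2·8.5² + 2·8.7² - 9.7²) = ½√201.79 = 7.103
m_c = ½√(2·8.5² + 2·9.7² - 8.7²) = ½√256.99 = 8.015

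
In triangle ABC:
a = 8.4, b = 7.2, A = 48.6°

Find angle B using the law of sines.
sin(B)/b = sin(A)/a
sin(B) = b·sin(A)/a = 7.2·sin(48.6°)/8.4 = 0.642952
B = arcsin(0.642952) = 40.01°  (b ≤ a, so B ≤ A and the acute solution is unique)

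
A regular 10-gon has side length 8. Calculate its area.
For a regular 10-gon with side length s = 8:
Apothem a = s / (2*tan(pi/10)) = 8 / (2*tan(pi/10)) ≈ 12.3107
Perimeter P = 10 * 8 = 80
Area = (1/2) * P * a = (1/2) * 80 * 12.3107 = 492.43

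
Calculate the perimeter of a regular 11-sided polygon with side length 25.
Perimeter = number of sides * side length
Perimeter = 11 * 25
Perimeter = 275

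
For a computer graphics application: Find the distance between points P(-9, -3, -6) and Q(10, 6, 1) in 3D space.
d = √[(19)² + (9)² + (7)²] = √491 = 22.16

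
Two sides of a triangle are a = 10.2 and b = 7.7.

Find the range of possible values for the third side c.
By the triangle inequality: |a - b| < c < a + b
|10.2 - 7.7| < c < 10.2 + 7.7
2.5 < c < 17.9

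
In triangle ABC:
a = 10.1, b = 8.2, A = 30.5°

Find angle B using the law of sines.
sin(B)/b = sin(A)/a
sin(B) = b·sin(A)/a = 8.2·sin(30.5°)/10.1 = 0.412061
B = arcsin(0.412061) = 24.33°  (b ≤ a, so B ≤ A and the acute solution is unique)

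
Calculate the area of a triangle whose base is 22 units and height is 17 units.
Area = (1/2) * base * height
Area = (1/2) * 22 * 17
Area = 187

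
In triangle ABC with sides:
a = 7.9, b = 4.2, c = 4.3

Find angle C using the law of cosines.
cos(C) = (a² + b² - c²)/(2ab)
cos(C) = (7.9² + 4.2² - 4.3²)/(2·7.9·4.2) = 61.56/66.36 = 0.927667
C = arccos(0.927667) = 21.93°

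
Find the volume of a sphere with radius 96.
Volume = (4/3) * pi * r³
Volume = (4/3) * pi * 96³
Volume = (4/3) * pi * 884736
Volume = 3705973.49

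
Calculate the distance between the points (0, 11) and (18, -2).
Using the distance formula: d = sqrt((x₂-x₁)² + (y₂-y₁)²)
dx = 18 - 0 = 18
dy = (-2) - 11 = -13
d = sqrt(18² + (-13)²) = sqrt(324 + 169) = sqrt(493) = 22.20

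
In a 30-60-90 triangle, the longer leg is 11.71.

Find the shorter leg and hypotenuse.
In a 30-60-90 triangle, sides are in ratio 1 : √3 : 2.
Long leg = short leg·√3  →  short leg = 11.71/√3 = 6.761
Hypotenuse = 2·(short leg) = 2·11.71/√3 = 13.52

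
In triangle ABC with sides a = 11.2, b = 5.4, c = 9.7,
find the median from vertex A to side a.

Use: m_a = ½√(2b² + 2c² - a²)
m_a = ½√(2·5.4² + 2·9.7² - 11.2²)
m_a = ½√(58.32 + 188.18 - 125.44) = ½√121.06 = 5.501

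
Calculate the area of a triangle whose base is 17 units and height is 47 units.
Area = (1/2) * base * height
Area = (1/2) * 17 * 47
Area = 399.50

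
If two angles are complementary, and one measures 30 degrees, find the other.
Complementary angles sum to 90 degrees.
Other angle = 90 - 30
Other angle = 60 degrees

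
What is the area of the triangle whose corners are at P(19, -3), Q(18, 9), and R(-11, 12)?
Using the coordinate formula: Area = (1/2)|x₁(y₂-y₃) + x₂(y₃-y₁) + x₃(y₁-y₂)|
Area = (1/2)|19(9-12) + 18(12-(-3)) + (-11)((-3)-9)|
Area = (1/2)|19*(-3) + 18*15 + (-11)*(-12)|
Area = (1/2)|(-57) + 270 + 132|
Area = (1/2)*345 = 172.50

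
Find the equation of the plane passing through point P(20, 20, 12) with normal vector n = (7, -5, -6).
d = n·P = (7)(20) + (-5)(20) + (-6)(12) = -32
Plane: 7x - 5y - 6z = -32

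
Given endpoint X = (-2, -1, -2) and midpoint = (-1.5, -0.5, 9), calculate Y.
Y = (2×(-1.5) - (-2), 2×(-0.5) - (-1), 2×9 - (-2)) = (-1, 0, 20)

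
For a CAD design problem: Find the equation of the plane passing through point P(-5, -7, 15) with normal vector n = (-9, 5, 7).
d = n·P = (-9)(-5) + (5)(-7) + (7)(15) = 115
Plane: -9x + 5y + 7z = 115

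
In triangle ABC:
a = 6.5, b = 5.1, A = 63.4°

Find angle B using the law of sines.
sin(B)/b = sin(A)/a
sin(B) = b·sin(A)/a = 5.1·sin(63.4°)/6.5 = 0.701567
B = arcsin(0.701567) = 44.55°  (b ≤ a, so B ≤ A and the acute solution is unique)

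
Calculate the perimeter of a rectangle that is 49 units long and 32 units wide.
Perimeter = 2 * (length + width)
Perimeter = 2 * (49 + 32)
Perimeter = 2 * 81
Perimeter = 162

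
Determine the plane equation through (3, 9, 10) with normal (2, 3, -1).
d = n·P = (2)(3) + (3)(9) + (-1)(10) = 23
Plane: 2x + 3y - z = 23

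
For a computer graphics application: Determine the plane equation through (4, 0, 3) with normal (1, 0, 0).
d = n·P = (1)(4) + (0)(0) + (0)(3) = 4
Plane: x = 4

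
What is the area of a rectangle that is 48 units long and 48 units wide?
Area = length * width
Area = 48 * 48
Area = 2304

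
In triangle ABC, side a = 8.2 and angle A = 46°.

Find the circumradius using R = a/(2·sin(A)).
R = a/(2·sin(A)) = 8.2/(2·sin(46°))
R = 8.2/(2·0.719340) = 8.2/1.438680 = 5.7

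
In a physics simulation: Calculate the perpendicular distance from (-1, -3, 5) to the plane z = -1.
d = |0(-1) + 0(-3) + 1(5) - (-1)| / √(0² + 0² + 1²) = 6/√1 = 6.0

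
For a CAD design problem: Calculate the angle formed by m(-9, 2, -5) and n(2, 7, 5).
m·n = -29, |m|² = 110, |n|² = 78
cos θ = -29/√8580 ≈ -0.3131
θ ≈ 108.2°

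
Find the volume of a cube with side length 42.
Volume = s³
Volume = 42³
Volume = 74088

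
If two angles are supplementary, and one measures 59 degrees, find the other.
Supplementary angles sum to 180 degrees.
Other angle = 180 - 59
Other angle = 121 degrees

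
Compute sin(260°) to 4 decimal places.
sin(260 degrees) = -0.9848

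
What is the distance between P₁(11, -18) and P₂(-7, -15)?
Using the distance formula: d = sqrt((x₂-x₁)² + (y₂-y₁)²)
dx = (-7) - 11 = -18
dy = (-15) - (-18) = 3
d = sqrt((-18)² + 3²) = sqrt(324 + 9) = sqrt(333) = 18.25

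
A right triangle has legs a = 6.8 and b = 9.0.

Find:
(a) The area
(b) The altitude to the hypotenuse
(a) Area = ½ab = ½·6.8·9.0 = 30.6
(b) Hypotenuse c = √(6.8² + 9.0²) = √127.24 = 11.2801
    Area = ½·c·h_c  →  h_c = 2·Area/c = 2·30.6/11.2801 = 5.425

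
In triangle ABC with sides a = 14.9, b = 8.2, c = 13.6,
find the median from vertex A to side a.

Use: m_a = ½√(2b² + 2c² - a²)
m_a = ½√(2·8.2² + 2·13.6² - 14.9²)
m_a = ½√(134.48 + 369.92 - 222.01) = ½√282.39 = 8.402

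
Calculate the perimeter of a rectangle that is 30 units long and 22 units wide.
Perimeter = 2 * (length + width)
Perimeter = 2 * (30 + 22)
Perimeter = 2 * 52
Perimeter = 104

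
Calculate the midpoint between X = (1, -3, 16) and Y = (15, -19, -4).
Midpoint = ((1+15)/2, (-3-19)/2, (16-4)/2) = (8, -11, 6)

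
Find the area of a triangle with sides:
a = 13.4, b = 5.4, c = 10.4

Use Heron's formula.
s = (a+b+c)/2 = (13.4+5.4+10.4)/2 = 14.6
A = √(s(s-a)(s-b)(s-c)) = √(14.6·1.2·9.2·4.2)
A = √676.973 = 26.02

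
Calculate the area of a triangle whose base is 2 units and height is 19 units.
Area = (1/2) * base * height
Area = (1/2) * 2 * 19
Area = 19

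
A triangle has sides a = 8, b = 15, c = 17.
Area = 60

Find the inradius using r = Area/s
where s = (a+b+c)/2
s = (8+15+17)/2 = 20
r = Area/s = 60/20 = 3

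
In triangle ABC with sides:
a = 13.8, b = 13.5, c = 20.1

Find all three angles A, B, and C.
By the law of cosines:
cos(A) = (b² + c² - a²)/(2bc) = 0.729353  →  A = 43.17°
cos(B) = (a² + c² - b²)/(2ac) = 0.743024  →  B = 42.01°
cos(C) = (a² + b² - c²)/(2ab) = -0.084058  →  C = 94.82°
Check: A + B + C = 180.0° ✓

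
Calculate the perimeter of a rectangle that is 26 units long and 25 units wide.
Perimeter = 2 * (length + width)
Perimeter = 2 * (26 + 25)
Perimeter = 2 * 51
Perimeter = 102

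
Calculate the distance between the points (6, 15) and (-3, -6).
Using the distance formula: d = sqrt((x₂-x₁)² + (y₂-y₁)²)
dx = (-3) - 6 = -9
dy = (-6) - 15 = -21
d = sqrt((-9)² + (-21)²) = sqrt(81 + 441) = sqrt(522) = 22.85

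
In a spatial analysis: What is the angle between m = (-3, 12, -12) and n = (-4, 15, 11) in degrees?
m·n = 60, |m|² = 297, |n|² = 362
cos θ = 60/√107514 ≈ 0.183
θ ≈ 79.46°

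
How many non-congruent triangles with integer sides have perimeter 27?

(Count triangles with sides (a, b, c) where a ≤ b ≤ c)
With a ≤ b ≤ c and a + b + c = 27, the triangle inequality a + b > c gives c < 27/2, so c ≤ 13.
Iterate a from 1 to ⌊p/3⌋ = 9; for each a, b ranges from a to ⌊(p−a)/2⌋ with c = p − a − b, keeping only c ≥ b.
Triples: (1, 13, 13), (2, 12, 13), (3, 11, 13), …
Count = 19 triangles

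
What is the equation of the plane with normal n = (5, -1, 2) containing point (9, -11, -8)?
d = n·P = (5)(9) + (-1)(-11) + (2)(-8) = 40
Plane: 5x - y + 2z = 40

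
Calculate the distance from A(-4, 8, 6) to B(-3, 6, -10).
d = √[(1)² + (-2)² + (-16)²] = √261 = 16.16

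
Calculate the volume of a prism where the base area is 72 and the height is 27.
Volume = base area * height
Volume = 72 * 27
Volume = 1944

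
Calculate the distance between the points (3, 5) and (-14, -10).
Using the distance formula: d = sqrt((x₂-x₁)² + (y₂-y₁)²)
dx = (-14) - 3 = -17
dy = (-10) - 5 = -15
d = sqrt((-17)² + (-15)²) = sqrt(289 + 225) = sqrt(514) = 22.67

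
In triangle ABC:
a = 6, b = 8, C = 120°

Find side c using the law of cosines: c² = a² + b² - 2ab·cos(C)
c² = 6² + 8² - 2·6·8·cos(120°)
c² = 36 + 64 - 96·-0.5000 = 148
c = √148 = 12.17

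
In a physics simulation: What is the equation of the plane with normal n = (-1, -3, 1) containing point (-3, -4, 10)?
d = n·P = (-1)(-3) + (-3)(-4) + (1)(10) = 25
Plane: -x - 3y + z = 25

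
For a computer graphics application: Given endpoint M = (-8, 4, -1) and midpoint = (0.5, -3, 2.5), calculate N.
N = (2×0.5 - (-8), 2×(-3) - 4, 2×2.5 - (-1)) = (9, -10, 6)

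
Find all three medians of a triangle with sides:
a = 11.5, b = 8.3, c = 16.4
Using m_x = ½√(2y² + 2z² - x²):
m_a = ½√(2·8.3² + 2·16.4² - 11.5²) = ½√543.45 = 11.66
m_b = ½√(2·11.5² + 2·16.4² - 8.3²) = ½√733.53 = 13.54
m_c = ½√(2·11.5² + 2·8.3² - 16.4²) = ½√133.32 = 5.773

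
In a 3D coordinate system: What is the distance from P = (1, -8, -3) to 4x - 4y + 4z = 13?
d = |4(1) + (-4)(-8) + 4(-3) - (13)| / √(4² + (-4)² + 4²) = 11/√48 = 1.588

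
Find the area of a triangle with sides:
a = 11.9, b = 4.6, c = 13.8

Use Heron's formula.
s = (a+b+c)/2 = (11.9+4.6+13.8)/2 = 15.15
A = √(s(s-a)(s-b)(s-c)) = √(15.15·3.25·10.55·1.35)
A = √701.265 = 26.48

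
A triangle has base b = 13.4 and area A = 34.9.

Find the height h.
A = ½bh  →  h = 2A/b
h = 2·34.9/13.4 = 5.209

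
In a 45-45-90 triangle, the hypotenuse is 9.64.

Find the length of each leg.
In a 45-45-90 triangle, hypotenuse = leg·√2  →  leg = hypotenuse/√2
leg = 9.64/√2 = 6.817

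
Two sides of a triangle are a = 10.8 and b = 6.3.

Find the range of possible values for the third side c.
By the triangle inequality: |a - b| < c < a + b
|10.8 - 6.3| < c < 10.8 + 6.3
4.5 < c < 17.1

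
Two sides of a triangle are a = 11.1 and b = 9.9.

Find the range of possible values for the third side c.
By the triangle inequality: |a - b| < c < a + b
|11.1 - 9.9| < c < 11.1 + 9.9
1.2 < c < 21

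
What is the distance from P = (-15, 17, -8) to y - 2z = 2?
d = |0(-15) + 1(17) + (-2)(-8) - (2)| / √(0² + 1² + (-2)²) = 31/√5 = 13.86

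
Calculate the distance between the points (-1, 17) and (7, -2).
Using the distance formula: d = sqrt((x₂-x₁)² + (y₂-y₁)²)
dx = 7 - (-1) = 8
dy = (-2) - 17 = -19
d = sqrt(8² + (-19)²) = sqrt(64 + 361) = sqrt(425) = 20.62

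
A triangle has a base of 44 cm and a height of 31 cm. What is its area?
Area = (1/2) * base * height
Area = (1/2) * 44 * 31
Area = 682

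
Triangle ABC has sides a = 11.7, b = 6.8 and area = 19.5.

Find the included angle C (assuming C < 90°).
Area = ½ab·sin(C)  →  sin(C) = 2·Area/(ab)
sin(C) = 2·19.5/(11.7·6.8) = 0.490196
C = arcsin(0.490196) = 29.35°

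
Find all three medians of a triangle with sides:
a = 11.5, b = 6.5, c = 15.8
Using m_x = ½√(2y² + 2z² - x²):
m_a = ½√(2·6.5² + 2·15.8² - 11.5²) = ½√451.53 = 10.62
m_b = ½√(2·11.5² + 2·15.8² - 6.5²) = ½√721.53 = 13.43
m_c = ½√(2·11.5² + 2·6.5² - 15.8²) = ½√99.36 = 4.984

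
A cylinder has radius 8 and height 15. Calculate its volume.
Volume = pi * r² * h
Volume = pi * 8² * 15
Volume = pi * 64 * 15
Volume = pi * 960
Volume = 3015.93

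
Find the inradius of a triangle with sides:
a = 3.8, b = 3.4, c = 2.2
s = (a+b+c)/2 = (3.8+3.4+2.2)/2 = 4.7
Area = √(s(s-a)(s-b)(s-c)) = √(4.7·0.9·1.3·2.5) = 3.70776
r = Area/s = 3.70776/4.7 = 0.7889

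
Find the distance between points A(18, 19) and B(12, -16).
Using the distance formula: d = sqrt((x₂-x₁)² + (y₂-y₁)²)
dx = 12 - 18 = -6
dy = (-16) - 19 = -35
d = sqrt((-6)² + (-35)²) = sqrt(36 + 1225) = sqrt(1261) = 35.51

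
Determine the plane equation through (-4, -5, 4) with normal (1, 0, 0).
d = n·P = (1)(-4) + (0)(-5) + (0)(4) = -4
Plane: x = -4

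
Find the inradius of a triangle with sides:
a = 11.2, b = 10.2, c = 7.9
s = (a+b+c)/2 = (11.2+10.2+7.9)/2 = 14.65
Area = √(s(s-a)(s-b)(s-c)) = √(14.65·3.45·4.45·6.75) = 38.9637
r = Area/s = 38.9637/14.65 = 2.66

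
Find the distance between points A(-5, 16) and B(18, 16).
Using the distance formula: d = sqrt((x₂-x₁)² + (y₂-y₁)²)
dx = 18 - (-5) = 23
dy = 16 - 16 = 0
d = sqrt(23² + 0²) = sqrt(529 + 0) = sqrt(529) = 23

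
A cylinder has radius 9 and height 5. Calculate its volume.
Volume = pi * r² * h
Volume = pi * 9² * 5
Volume = pi * 81 * 5
Volume = pi * 405
Volume = 1272.35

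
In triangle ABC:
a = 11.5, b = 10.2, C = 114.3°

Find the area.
Using A = ½ab·sin(C):
A = ½·11.5·10.2·sin(114.3°) = ½·117.3·0.911403 = 53.45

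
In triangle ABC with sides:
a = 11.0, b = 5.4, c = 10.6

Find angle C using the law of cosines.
cos(C) = (a² + b² - c²)/(2ab)
cos(C) = (11.0² + 5.4² - 10.6²)/(2·11.0·5.4) = 37.8/118.8 = 0.318182
C = arccos(0.318182) = 71.45°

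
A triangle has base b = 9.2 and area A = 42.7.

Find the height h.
A = ½bh  →  h = 2A/b
h = 2·42.7/9.2 = 9.283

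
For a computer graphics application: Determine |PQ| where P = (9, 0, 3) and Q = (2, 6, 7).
d = √[(-7)² + (6)² + (4)²] = √101 = 10.05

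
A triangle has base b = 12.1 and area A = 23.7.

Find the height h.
A = ½bh  →  h = 2A/b
h = 2·23.7/12.1 = 3.917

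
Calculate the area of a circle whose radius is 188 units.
Area = pi * r²
Area = pi * 188²
Area = pi * 35344
Area = 111036.45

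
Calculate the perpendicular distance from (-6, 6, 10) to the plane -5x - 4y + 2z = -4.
d = |(-5)(-6) + (-4)(6) + 2(10) - (-4)| / √((-5)² + (-4)² + 2²) = 30/√45 = 4.472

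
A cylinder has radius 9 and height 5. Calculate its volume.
Volume = pi * r² * h
Volume = pi * 9² * 5
Volume = pi * 81 * 5
Volume = pi * 405
Volume = 1272.35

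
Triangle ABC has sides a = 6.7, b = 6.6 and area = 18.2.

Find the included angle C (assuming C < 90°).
Area = ½ab·sin(C)  →  sin(C) = 2·Area/(ab)
sin(C) = 2·18.2/(6.7·6.6) = 0.823157
C = arcsin(0.823157) = 55.4°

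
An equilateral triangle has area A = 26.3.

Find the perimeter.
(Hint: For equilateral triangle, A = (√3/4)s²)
A = (√3/4)s²  →  s² = 4A/√3 = 4·26.3/√3 = 60.7372
s = 7.79341
Perimeter = 3s = 23.38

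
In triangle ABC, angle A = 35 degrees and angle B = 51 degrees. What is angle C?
Sum of angles in a triangle = 180 degrees
Third angle = 180 - 35 - 51
Third angle = 94 degrees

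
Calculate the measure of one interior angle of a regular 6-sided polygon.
Interior angle of a regular n-gon = (n-2)*180/n
Interior angle = (6-2)*180/6
Interior angle = 4*180/6
Interior angle = 720/6
Interior angle = 120 degrees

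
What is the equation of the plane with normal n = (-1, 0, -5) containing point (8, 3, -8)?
d = n·P = (-1)(8) + (0)(3) + (-5)(-8) = 32
Plane: -x - 5z = 32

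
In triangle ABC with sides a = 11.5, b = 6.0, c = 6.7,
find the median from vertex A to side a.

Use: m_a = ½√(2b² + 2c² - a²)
m_a = ½√(2·6.0² + 2·6.7² - 11.5²)
m_a = ½√(72 + 89.78 - 132.25) = ½√29.53 = 2.717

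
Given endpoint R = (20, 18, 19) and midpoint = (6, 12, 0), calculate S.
S = (2×6 - 20, 2×12 - 18, 2×0 - 19) = (-8, 6, -19)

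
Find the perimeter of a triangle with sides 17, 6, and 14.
Perimeter = sum of all sides
Perimeter = 17 + 6 + 14
Perimeter = 37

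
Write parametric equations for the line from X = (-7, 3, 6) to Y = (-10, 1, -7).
Direction vector d = Y - X = (-3, -2, -13)
x = -7 - 3t, y = 3 - 2t, z = 6 - 13t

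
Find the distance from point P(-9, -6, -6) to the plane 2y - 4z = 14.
d = |0(-9) + 2(-6) + (-4)(-6) - (14)| / √(0² + 2² + (-4)²) = 2/√20 = 0.4472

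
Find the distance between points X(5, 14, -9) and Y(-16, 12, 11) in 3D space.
d = √[(-21)² + (-2)² + (20)²] = √845 = 29.07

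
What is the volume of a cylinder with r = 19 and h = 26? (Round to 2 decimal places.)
Volume = pi * r² * h
Volume = pi * 19² * 26
Volume = pi * 361 * 26
Volume = pi * 9386
Volume = 29486.99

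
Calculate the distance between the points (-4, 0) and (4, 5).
Using the distance formula: d = sqrt((x₂-x₁)² + (y₂-y₁)²)
dx = 4 - (-4) = 8
dy = 5 - 0 = 5
d = sqrt(8² + 5²) = sqrt(64 + 25) = sqrt(89) = 9.43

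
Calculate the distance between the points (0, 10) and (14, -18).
Using the distance formula: d = sqrt((x₂-x₁)² + (y₂-y₁)²)
dx = 14 - 0 = 14
dy = (-18) - 10 = -28
d = sqrt(14² + (-28)²) = sqrt(196 + 784) = sqrt(980) = 31.30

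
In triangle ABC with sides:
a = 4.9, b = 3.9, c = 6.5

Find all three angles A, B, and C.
By the law of cosines:
cos(A) = (b² + c² - a²)/(2bc) = 0.659763  →  A = 48.72°
cos(B) = (a² + c² - b²)/(2ac) = 0.801413  →  B = 36.73°
cos(C) = (a² + b² - c²)/(2ab) = -0.079278  →  C = 94.55°
Check: A + B + C = 180.0° ✓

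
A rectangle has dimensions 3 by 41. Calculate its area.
Area = length * width
Area = 3 * 41
Area = 123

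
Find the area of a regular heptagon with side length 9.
For a regular 7-gon with side length s = 9:
Apothem a = s / (2*tan(pi/7)) = 9 / (2*tan(pi/7)) ≈ 9.3443
Perimeter P = 7 * 9 = 63
Area = (1/2) * P * a = (1/2) * 63 * 9.3443 = 294.35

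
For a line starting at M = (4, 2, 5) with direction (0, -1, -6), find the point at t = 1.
P(1) = (4 + 0(1), 2 + (-1)(1), 5 + (-6)(1)) = (4, 1, -1)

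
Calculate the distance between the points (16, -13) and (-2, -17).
Using the distance formula: d = sqrt((x₂-x₁)² + (y₂-y₁)²)
dx = (-2) - 16 = -18
dy = (-17) - (-13) = -4
d = sqrt((-18)² + (-4)²) = sqrt(324 + 16) = sqrt(340) = 18.44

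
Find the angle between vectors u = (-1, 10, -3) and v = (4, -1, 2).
u·v = -20, |u|² = 110, |v|² = 21
cos θ = -20/√2310 ≈ -0.4161
θ ≈ 114.6°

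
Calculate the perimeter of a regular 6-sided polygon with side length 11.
Perimeter = number of sides * side length
Perimeter = 6 * 11
Perimeter = 66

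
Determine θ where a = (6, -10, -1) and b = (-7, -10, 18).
a·b = 40, |a|² = 137, |b|² = 473
cos θ = 40/√64801 ≈ 0.1571
θ ≈ 80.96°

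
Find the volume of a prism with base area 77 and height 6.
Volume = base area * height
Volume = 77 * 6
Volume = 462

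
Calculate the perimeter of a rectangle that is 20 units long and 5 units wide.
Perimeter = 2 * (length + width)
Perimeter = 2 * (20 + 5)
Perimeter = 2 * 25
Perimeter = 50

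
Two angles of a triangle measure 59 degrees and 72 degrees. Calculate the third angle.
Sum of angles in a triangle = 180 degrees
Third angle = 180 - 59 - 72
Third angle = 49 degrees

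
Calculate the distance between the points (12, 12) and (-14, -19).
Using the distance formula: d = sqrt((x₂-x₁)² + (y₂-y₁)²)
dx = (-14) - 12 = -26
dy = (-19) - 12 = -31
d = sqrt((-26)² + (-31)²) = sqrt(676 + 961) = sqrt(1637) = 40.46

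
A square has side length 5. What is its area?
Area = s²
Area = 5²
Area = 25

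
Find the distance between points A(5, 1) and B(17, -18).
Using the distance formula: d = sqrt((x₂-x₁)² + (y₂-y₁)²)
dx = 17 - 5 = 12
dy = (-18) - 1 = -19
d = sqrt(12² + (-19)²) = sqrt(144 + 361) = sqrt(505) = 22.47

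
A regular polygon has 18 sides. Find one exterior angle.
Exterior angle of a regular n-gon = 360/n
Exterior angle = 360/18
Exterior angle = 20 degrees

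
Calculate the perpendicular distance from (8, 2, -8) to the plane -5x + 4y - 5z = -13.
d = |(-5)(8) + 4(2) + (-5)(-8) - (-13)| / √((-5)² + 4² + (-5)²) = 21/√66 = 2.585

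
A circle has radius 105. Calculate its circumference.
Circumference = 2 * pi * r
Circumference = 2 * pi * 105
Circumference = 659.73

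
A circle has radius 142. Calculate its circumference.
Circumference = 2 * pi * r
Circumference = 2 * pi * 142
Circumference = 892.21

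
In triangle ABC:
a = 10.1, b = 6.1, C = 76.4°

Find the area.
Using A = ½ab·sin(C):
A = ½·10.1·6.1·sin(76.4°) = ½·61.61·0.971961 = 29.94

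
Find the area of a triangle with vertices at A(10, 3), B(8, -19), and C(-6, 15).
Using the coordinate formula: Area = (1/2)|x₁(y₂-y₃) + x₂(y₃-y₁) + x₃(y₁-y₂)|
Area = (1/2)|10((-19)-15) + 8(15-3) + (-6)(3-(-19))|
Area = (1/2)|10*(-34) + 8*12 + (-6)*22|
Area = (1/2)|(-340) + 96 + (-132)|
Area = (1/2)*376 = 188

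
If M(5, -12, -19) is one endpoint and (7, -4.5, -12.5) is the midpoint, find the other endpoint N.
N = (2×7 - 5, 2×(-4.5) - (-12), 2×(-12.5) - (-19)) = (9, 3, -6)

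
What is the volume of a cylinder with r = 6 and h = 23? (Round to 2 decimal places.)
Volume = pi * r² * h
Volume = pi * 6² * 23
Volume = pi * 36 * 23
Volume = pi * 828
Volume = 2601.24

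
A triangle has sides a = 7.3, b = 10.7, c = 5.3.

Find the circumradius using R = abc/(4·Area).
s = (a+b+c)/2 = 11.65
Area = √(s(s-a)(s-b)(s-c)) = √(11.65·4.35·0.95·6.35) = 17.4846
R = abc/(4·Area) = (7.3·10.7·5.3)/(4·17.4846) = 413.983/69.9384 = 5.919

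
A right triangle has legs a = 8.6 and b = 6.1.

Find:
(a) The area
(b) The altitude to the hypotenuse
(a) Area = ½ab = ½·8.6·6.1 = 26.23
(b) Hypotenuse c = √(8.6² + 6.1²) = √111.17 = 10.5437
    Area = ½·c·h_c  →  h_c = 2·Area/c = 2·26.23/10.5437 = 4.975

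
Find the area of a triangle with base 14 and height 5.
Area = (1/2) * base * height
Area = (1/2) * 14 * 5
Area = 35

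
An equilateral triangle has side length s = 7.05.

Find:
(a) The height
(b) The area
(a) Height h = s·√3/2 = 7.05·√3/2 = 6.105
(b) Area = (√3/4)·s² = (√3/4)·7.05² = (√3/4)·49.7025 = 21.52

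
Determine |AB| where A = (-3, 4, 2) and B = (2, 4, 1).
d = √[(5)² + (0)² + (-1)²] = √26 = 5.099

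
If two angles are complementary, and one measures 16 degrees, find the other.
Complementary angles sum to 90 degrees.
Other angle = 90 - 16
Other angle = 74 degrees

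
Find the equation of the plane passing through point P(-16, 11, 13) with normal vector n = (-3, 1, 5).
d = n·P = (-3)(-16) + (1)(11) + (5)(13) = 124
Plane: -3x + y + 5z = 124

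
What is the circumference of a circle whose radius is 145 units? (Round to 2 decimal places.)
Circumference = 2 * pi * r
Circumference = 2 * pi * 145
Circumference = 911.06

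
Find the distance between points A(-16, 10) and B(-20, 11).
Using the distance formula: d = sqrt((x₂-x₁)² + (y₂-y₁)²)
dx = (-20) - (-16) = -4
dy = 11 - 10 = 1
d = sqrt((-4)² + 1²) = sqrt(16 + 1) = sqrt(17) = 4.12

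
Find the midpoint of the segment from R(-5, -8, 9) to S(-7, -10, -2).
Midpoint = ((-5-7)/2, (-8-10)/2, (9-2)/2) = (-6, -9, 3.5)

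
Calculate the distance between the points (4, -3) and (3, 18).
Using the distance formula: d = sqrt((x₂-x₁)² + (y₂-y₁)²)
dx = 3 - 4 = -1
dy = 18 - (-3) = 21
d = sqrt((-1)² + 21²) = sqrt(1 + 441) = sqrt(442) = 21.02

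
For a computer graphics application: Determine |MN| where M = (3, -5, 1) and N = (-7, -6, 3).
d = √[(-10)² + (-1)² + (2)²] = √105 = 10.25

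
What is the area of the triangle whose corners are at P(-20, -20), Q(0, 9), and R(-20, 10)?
Using the coordinate formula: Area = (1/2)|x₁(y₂-y₃) + x₂(y₃-y₁) + x₃(y₁-y₂)|
Area = (1/2)|(-20)(9-10) + 0(10-(-20)) + (-20)((-20)-9)|
Area = (1/2)|(-20)*(-1) + 0*30 + (-20)*(-29)|
Area = (1/2)|20 + 0 + 580|
Area = (1/2)*600 = 300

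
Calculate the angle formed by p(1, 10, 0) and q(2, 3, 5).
p·q = 32, |p|² = 101, |q|² = 38
cos θ = 32/√3838 ≈ 0.5165
θ ≈ 58.9°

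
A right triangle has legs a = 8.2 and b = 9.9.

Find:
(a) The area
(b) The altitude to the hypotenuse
(a) Area = ½ab = ½·8.2·9.9 = 40.59
(b) Hypotenuse c = √(8.2² + 9.9²) = √165.25 = 12.855
    Area = ½·c·h_c  →  h_c = 2·Area/c = 2·40.59/12.855 = 6.315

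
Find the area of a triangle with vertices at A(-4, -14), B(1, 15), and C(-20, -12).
Using the coordinate formula: Area = (1/2)|x₁(y₂-y₃) + x₂(y₃-y₁) + x₃(y₁-y₂)|
Area = (1/2)|(-4)(15-(-12)) + 1((-12)-(-14)) + (-20)((-14)-15)|
Area = (1/2)|(-4)*27 + 1*2 + (-20)*(-29)|
Area = (1/2)|(-108) + 2 + 580|
Area = (1/2)*474 = 237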